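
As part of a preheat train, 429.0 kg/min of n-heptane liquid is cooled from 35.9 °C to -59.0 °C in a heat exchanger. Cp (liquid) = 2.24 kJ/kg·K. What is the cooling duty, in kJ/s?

Q = ṁ·Cp·ΔT = 429.0 × 2.24 × (-59.0 − 35.9) = -91195 kJ/min
Converting: 91195 / 60 s = 1519.9 kW

Q_c = 1520 kJ/s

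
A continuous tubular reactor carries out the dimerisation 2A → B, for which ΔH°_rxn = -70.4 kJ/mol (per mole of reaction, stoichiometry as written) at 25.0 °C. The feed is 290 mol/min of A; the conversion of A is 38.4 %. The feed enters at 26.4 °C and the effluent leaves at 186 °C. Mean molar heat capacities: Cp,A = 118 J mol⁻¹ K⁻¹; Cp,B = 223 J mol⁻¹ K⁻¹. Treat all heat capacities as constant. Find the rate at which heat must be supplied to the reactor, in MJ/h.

Q_in = 85.5 MJ/h

Extent of reaction ξ = 0.384 × 290 / 2 = 55.68 mol/min
Reaction term: ξ·ΔH°_rxn = 55.68 × -70.4 = -3919.9 kJ/min
Sensible, feed 26.4→25 °C: -47.908 kJ/min
Outlet flows (mol/min): A 178.64, B 55.68
Sensible, products 25→186 °C: 5392.9 kJ/min
Q = ΔH = 1425.1 kJ/min = 23.752 kW
Heat supplied = 85.506 MJ/h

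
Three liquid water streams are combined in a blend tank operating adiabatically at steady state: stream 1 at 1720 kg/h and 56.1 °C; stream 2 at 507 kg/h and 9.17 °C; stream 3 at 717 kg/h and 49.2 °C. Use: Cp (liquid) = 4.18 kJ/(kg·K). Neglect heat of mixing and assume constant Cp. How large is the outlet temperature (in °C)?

Energy balance with Q = 0: Σ ṁᵢCp,ᵢ(T_out − Tᵢ) = 0
Σ ṁᵢCp,ᵢTᵢ = 1720×4.18×56.1 + 507×4.18×9.17 + 717×4.18×49.2 = 570230
Σ ṁᵢCp,ᵢ = 1720×4.18 + 507×4.18 + 717×4.18 = 12306
T_out = 570230 / 12306 = 46.337 °C

T_out = 46.3 °C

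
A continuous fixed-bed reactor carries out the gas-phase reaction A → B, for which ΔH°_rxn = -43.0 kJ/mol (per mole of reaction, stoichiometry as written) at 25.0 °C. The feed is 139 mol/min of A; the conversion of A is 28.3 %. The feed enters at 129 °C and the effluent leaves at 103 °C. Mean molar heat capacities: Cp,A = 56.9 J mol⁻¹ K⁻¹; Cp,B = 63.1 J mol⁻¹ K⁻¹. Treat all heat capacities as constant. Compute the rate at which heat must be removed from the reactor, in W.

Q_out = 31300 W

Extent of reaction ξ = 0.283 × 139 = 39.337 mol/min
Reaction term: ξ·ΔH°_rxn = 39.337 × -43.0 = -1691.5 kJ/min
Sensible, feed 129→25 °C: -822.55 kJ/min
Outlet flows (mol/min): A 99.663, B 39.337
Sensible, products 25→103 °C: 635.93 kJ/min
Q = ΔH = -1878.1 kJ/min = -31.302 kW
Heat removed = 31302 W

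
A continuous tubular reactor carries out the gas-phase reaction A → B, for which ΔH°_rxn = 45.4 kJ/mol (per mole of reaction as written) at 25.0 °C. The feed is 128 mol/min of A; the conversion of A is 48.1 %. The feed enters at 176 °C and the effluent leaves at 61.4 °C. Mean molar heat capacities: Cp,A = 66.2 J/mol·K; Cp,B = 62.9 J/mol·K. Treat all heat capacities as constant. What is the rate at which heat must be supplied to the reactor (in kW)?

Q_in = 30.3 kW

Extent of reaction ξ = 0.481 × 128 = 61.568 mol/min
Reaction term: ξ·ΔH°_rxn = 61.568 × 45.4 = 2795.2 kJ/min
Sensible, feed 176→25 °C: -1279.5 kJ/min
Outlet flows (mol/min): A 66.432, B 61.568
Sensible, products 25→61.4 °C: 301.04 kJ/min
Q = ΔH = 1816.7 kJ/min = 30.279 kW
Heat supplied = 30.279 kW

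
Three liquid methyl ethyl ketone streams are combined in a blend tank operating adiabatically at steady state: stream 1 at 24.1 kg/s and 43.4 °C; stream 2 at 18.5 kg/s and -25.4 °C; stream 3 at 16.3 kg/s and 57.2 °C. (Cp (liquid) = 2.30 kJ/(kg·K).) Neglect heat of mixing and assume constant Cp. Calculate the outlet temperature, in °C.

No heat crosses the boundary, so H_out = H_in.
T_out = Σ ṁᵢCp,ᵢTᵢ / Σ ṁᵢCp,ᵢ
      = 3469.3 / 135.47 = 25.61 °C

T_out = 25.6 °C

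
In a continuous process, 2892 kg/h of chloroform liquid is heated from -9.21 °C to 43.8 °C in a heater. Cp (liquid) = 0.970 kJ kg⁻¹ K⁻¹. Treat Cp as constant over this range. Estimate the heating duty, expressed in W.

Q = ṁ·Cp·ΔT = 2892 × 0.970 × (43.8 − -9.21) = 148710 kJ/h
Converting: 148710 / 3600 s = 41.307 kW
Heating duty = 41307 W

Q = 41300 W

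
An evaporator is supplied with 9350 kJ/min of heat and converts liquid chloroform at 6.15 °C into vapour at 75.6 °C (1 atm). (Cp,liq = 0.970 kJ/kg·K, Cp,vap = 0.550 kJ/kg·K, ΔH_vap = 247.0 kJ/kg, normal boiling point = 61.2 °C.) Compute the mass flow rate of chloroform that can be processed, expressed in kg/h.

ṁ = 1820 kg/h

Δh = 0.970×(61.2−6.15) + 247.0 + 0.550×(75.6−61.2) = 308.32 kJ/kg
Q = 9350 kJ/min = 155.83 kJ/s = 561000 kJ/h
ṁ = Q/Δh = 561000 / 308.32 = 1819.5 kg/h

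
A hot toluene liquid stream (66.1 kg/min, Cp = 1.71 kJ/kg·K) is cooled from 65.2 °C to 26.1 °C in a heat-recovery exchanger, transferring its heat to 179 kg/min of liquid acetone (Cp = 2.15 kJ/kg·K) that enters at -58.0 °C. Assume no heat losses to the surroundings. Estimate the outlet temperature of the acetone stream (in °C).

Heat released by hot stream: Q = 66.1 × 1.71 × (65.2 − 26.1) = 4419.5 kJ/min
Energy balance on cold side (adiabatic exchanger): Q = ṁ_c·Cp_c·(T_c,out − T_c,in)
T_c,out = -58.0 + 4419.5/(179 × 2.15) = -46.516 °C

T_c,out = -46.5 °C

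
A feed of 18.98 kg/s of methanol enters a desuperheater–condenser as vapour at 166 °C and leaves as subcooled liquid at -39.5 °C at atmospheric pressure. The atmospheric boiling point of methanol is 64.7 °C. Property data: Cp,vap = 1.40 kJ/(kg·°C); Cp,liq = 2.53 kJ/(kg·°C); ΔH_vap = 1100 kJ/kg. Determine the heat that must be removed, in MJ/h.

Q_c = 103000 MJ/h

vapour 166→64.7 °C: -141.82 kJ/kg
condensation at 64.7 °C: -1100 kJ/kg
liquid 64.7→-39.5 °C: -263.63 kJ/kg
Δh = -141.82 + -1100 + -263.63 = -1505.4 kJ/kg
Q = ṁ·Δh = 18.98 kg/s × -1505.4 kJ/kg = -28573 kJ/s
|Q| = 28573 kW = 102860 MJ/h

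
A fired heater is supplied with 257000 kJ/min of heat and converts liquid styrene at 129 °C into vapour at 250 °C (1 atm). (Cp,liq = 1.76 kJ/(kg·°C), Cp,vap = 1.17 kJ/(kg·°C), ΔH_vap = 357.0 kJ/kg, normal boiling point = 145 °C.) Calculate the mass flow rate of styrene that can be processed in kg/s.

Δh = 1.76×(145−129) + 357.0 + 1.17×(250−145) = 508.01 kJ/kg
Q = 257000 kJ/min = 4283.3 kJ/s = 4283.3 kJ/s
ṁ = Q/Δh = 4283.3 / 508.01 = 8.4316 kg/s

ṁ = 8.43 kg/s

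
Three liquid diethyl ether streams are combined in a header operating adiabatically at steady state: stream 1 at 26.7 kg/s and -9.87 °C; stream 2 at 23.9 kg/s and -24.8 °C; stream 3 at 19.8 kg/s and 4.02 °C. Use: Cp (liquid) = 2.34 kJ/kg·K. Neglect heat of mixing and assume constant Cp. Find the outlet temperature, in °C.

No heat crosses the boundary, so H_out = H_in.
Σ ṁᵢCp,ᵢTᵢ = 26.7×2.34×-9.87 + 23.9×2.34×-24.8 + 19.8×2.34×4.02 = -1817.4
Σ ṁᵢCp,ᵢ = 26.7×2.34 + 23.9×2.34 + 19.8×2.34 = 164.74
T_out = -1817.4 / 164.74 = -11.032 °C

T_out = -11.0 °C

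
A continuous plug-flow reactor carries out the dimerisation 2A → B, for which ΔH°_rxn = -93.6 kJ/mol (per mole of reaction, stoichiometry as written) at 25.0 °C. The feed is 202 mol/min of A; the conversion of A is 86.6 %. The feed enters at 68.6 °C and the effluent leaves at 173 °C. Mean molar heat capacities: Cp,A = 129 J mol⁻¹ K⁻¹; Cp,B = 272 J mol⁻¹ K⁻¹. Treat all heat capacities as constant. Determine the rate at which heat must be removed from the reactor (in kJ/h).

Q_out = 317000 kJ/h

Extent of reaction ξ = 0.866 × 202 / 2 = 87.466 mol/min
Reaction term: ξ·ΔH°_rxn = 87.466 × -93.6 = -8186.8 kJ/min
Sensible, feed 68.6→25 °C: -1136.1 kJ/min
Outlet flows (mol/min): A 27.068, B 87.466
Sensible, products 25→173 °C: 4037.8 kJ/min
Q = ΔH = -5285.1 kJ/min = -88.086 kW
Heat removed = 317110 kJ/h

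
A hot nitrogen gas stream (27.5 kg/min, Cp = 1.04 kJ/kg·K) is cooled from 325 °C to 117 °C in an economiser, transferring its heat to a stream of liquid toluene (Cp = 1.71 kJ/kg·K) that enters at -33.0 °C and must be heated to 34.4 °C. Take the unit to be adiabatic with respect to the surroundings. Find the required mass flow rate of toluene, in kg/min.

Heat released by hot stream: Q = 27.5 × 1.04 × (325 − 117) = 5948.8 kJ/min
Energy balance on cold side (adiabatic exchanger): Q = ṁ_c·Cp_c·(T_c,out − T_c,in)
ṁ_c = 5948.8 / [1.71 × (34.4 − -33.0)] = 51.615 kg/min

ṁ_c = 51.6 kg/min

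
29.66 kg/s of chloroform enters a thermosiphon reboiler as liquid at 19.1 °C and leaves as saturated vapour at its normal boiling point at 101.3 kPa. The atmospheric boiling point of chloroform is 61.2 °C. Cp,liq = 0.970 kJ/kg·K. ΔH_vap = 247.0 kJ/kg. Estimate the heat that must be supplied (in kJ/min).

Q = 512000 kJ/min

liquid 19.1→61.2 °C: 40.837 kJ/kg
vaporisation at 61.2 °C: 247 kJ/kg
Δh = 40.837 + 247 = 287.84 kJ/kg
Q = ṁ·Δh = 29.66 kg/s × 287.84 kJ/kg = 8537.2 kJ/s
|Q| = 8537.2 kW = 512230 kJ/min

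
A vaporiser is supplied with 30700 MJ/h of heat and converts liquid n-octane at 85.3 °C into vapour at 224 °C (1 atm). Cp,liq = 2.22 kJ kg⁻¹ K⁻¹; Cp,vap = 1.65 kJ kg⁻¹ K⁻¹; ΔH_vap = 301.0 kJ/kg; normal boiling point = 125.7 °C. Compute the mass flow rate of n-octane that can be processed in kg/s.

ṁ = 15.4 kg/s

Δh = 2.22×(125.7−85.3) + 301.0 + 1.65×(224−125.7) = 552.88 kJ/kg
Q = 30700 MJ/h = 8527.8 kJ/s = 8527.8 kJ/s
ṁ = Q/Δh = 8527.8 / 552.88 = 15.424 kg/s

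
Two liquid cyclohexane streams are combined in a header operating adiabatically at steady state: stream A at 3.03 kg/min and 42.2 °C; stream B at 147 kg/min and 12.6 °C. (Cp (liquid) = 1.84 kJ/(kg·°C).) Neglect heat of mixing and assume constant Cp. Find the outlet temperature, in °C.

T_out = 13.2 °C

Energy balance with Q = 0: Σ ṁᵢCp,ᵢ(T_out − Tᵢ) = 0
Σ ṁᵢCp,ᵢTᵢ = 3.03×1.84×42.2 + 147×1.84×12.6 = 3643.3
Σ ṁᵢCp,ᵢ = 3.03×1.84 + 147×1.84 = 276.06
T_out = 3643.3 / 276.06 = 13.198 °C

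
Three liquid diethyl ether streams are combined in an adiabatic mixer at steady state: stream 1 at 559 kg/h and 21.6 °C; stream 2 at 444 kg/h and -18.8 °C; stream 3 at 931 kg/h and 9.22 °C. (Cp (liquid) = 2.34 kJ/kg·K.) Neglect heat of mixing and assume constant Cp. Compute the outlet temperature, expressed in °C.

T_out = 6.37 °C

No heat crosses the boundary, so H_out = H_in.
T_out = Σ ṁᵢCp,ᵢTᵢ / Σ ṁᵢCp,ᵢ
      = 28808 / 4525.6 = 6.3656 °C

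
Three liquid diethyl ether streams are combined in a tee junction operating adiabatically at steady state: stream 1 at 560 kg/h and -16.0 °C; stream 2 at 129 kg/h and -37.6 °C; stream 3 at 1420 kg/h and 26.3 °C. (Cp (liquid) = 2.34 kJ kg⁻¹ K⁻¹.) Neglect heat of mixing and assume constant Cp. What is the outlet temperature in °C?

Energy balance with Q = 0: Σ ṁᵢCp,ᵢ(T_out − Tᵢ) = 0
T_out = Σ ṁᵢCp,ᵢTᵢ / Σ ṁᵢCp,ᵢ
      = 55073 / 4935.1 = 11.16 °C

T_out = 11.2 °C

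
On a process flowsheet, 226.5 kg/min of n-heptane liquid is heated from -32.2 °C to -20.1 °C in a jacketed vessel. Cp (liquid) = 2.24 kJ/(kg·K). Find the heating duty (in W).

Q = ṁ·Cp·ΔT = 226.5 × 2.24 × (-20.1 − -32.2) = 6139.1 kJ/min
Converting: 6139.1 / 60 s = 102.32 kW
Heating duty = 102320 W

Q = 102000 W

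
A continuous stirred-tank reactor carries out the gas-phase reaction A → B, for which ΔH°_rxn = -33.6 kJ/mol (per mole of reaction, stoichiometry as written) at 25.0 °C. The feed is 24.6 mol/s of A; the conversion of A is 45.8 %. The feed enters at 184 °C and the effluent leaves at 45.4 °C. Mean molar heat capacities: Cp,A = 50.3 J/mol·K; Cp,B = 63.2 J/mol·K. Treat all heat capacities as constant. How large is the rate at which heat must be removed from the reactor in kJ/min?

Q_out = 32800 kJ/min

Extent of reaction ξ = 0.458 × 24.6 = 11.267 mol/s
Reaction term: ξ·ΔH°_rxn = 11.267 × -33.6 = -378.56 kJ/s
Sensible, feed 184→25 °C: -196.74 kJ/s
Outlet flows (mol/s): A 13.333, B 11.267
Sensible, products 25→45.4 °C: 28.208 kJ/s
Q = ΔH = -547.1 kJ/s = -547.1 kW
Heat removed = 32826 kJ/min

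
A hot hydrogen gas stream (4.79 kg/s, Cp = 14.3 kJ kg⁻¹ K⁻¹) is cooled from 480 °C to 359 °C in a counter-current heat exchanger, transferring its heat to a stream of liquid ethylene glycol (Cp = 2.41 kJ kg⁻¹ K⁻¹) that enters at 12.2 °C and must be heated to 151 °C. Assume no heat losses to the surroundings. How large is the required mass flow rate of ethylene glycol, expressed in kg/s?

Heat released by hot stream: Q = 4.79 × 14.3 × (480 − 359) = 8288.1 kJ/s
Energy balance on cold side (adiabatic exchanger): Q = ṁ_c·Cp_c·(T_c,out − T_c,in)
ṁ_c = 8288.1 / [2.41 × (151 − 12.2)] = 24.777 kg/s

ṁ_c = 24.8 kg/s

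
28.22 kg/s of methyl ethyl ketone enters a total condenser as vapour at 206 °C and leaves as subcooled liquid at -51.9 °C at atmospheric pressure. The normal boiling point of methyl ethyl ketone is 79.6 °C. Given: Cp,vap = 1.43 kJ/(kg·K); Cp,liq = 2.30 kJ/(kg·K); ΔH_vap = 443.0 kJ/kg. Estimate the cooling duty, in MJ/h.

Q_c = 94100 MJ/h

vapour 206→79.6 °C: -180.75 kJ/kg
condensation at 79.6 °C: -443 kJ/kg
liquid 79.6→-51.9 °C: -302.45 kJ/kg
Δh = -180.75 + -443 + -302.45 = -926.2 kJ/kg
Q = ṁ·Δh = 28.22 kg/s × -926.2 kJ/kg = -26137 kJ/s
|Q| = 26137 kW = 94095 MJ/h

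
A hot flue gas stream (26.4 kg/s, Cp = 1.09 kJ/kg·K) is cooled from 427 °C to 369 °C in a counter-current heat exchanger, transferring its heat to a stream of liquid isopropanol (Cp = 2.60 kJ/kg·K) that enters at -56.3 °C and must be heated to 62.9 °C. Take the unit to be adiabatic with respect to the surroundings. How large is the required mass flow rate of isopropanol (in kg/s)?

ṁ_c = 5.39 kg/s

Heat released by hot stream: Q = 26.4 × 1.09 × (427 − 369) = 1669 kJ/s
Energy balance on cold side (adiabatic exchanger): Q = ṁ_c·Cp_c·(T_c,out − T_c,in)
ṁ_c = 1669 / [2.60 × (62.9 − -56.3)] = 5.3853 kg/s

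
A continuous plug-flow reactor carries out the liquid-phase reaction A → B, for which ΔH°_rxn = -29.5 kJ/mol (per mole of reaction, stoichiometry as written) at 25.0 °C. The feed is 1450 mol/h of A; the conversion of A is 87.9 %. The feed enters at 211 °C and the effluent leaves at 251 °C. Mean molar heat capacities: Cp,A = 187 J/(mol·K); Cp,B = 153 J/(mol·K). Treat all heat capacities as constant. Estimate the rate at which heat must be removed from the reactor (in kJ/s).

Extent of reaction ξ = 0.879 × 1450 = 1274.5 mol/h
Reaction term: ξ·ΔH°_rxn = 1274.5 × -29.5 = -37599 kJ/h
Sensible, feed 211→25 °C: -50434 kJ/h
Outlet flows (mol/h): A 175.45, B 1274.5
Sensible, products 25→251 °C: 51486 kJ/h
Q = ΔH = -36547 kJ/h = -10.152 kW
Heat removed = 10.152 kJ/s

Q_out = 10.2 kJ/s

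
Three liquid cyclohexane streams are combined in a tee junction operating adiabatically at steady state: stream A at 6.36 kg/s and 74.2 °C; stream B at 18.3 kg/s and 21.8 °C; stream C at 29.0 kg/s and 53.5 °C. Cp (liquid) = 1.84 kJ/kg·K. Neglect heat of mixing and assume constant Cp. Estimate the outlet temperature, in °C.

T_out = 45.1 °C

Adiabatic, steady state ⇒ Σ ṁᵢCp,ᵢ(T_out − Tᵢ) = 0
Σ ṁᵢCp,ᵢTᵢ = 6.36×1.84×74.2 + 18.3×1.84×21.8 + 29.0×1.84×53.5 = 4457.1
Σ ṁᵢCp,ᵢ = 6.36×1.84 + 18.3×1.84 + 29.0×1.84 = 98.734
T_out = 4457.1 / 98.734 = 45.143 °C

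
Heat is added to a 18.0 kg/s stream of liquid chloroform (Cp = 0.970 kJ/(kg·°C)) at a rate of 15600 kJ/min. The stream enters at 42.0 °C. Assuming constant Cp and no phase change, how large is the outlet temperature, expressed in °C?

T_out = 56.9 °C

Q = 15600 kJ/min = 260 kJ/s
ΔT = Q/(ṁ·Cp) = 260/(18.0×0.970) = 14.891 K
T_out = 42.0 + 14.891 = 56.891 °C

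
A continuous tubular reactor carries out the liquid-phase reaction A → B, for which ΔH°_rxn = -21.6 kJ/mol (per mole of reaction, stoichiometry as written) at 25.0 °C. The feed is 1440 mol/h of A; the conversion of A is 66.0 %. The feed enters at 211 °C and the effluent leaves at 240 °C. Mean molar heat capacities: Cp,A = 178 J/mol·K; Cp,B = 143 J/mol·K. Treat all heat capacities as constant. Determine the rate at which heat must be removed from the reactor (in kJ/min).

Q_out = 337 kJ/min

Extent of reaction ξ = 0.660 × 1440 = 950.4 mol/h
Reaction term: ξ·ΔH°_rxn = 950.4 × -21.6 = -20529 kJ/h
Sensible, feed 211→25 °C: -47676 kJ/h
Outlet flows (mol/h): A 489.6, B 950.4
Sensible, products 25→240 °C: 47957 kJ/h
Q = ΔH = -20247 kJ/h = -5.6242 kW
Heat removed = 337.45 kJ/min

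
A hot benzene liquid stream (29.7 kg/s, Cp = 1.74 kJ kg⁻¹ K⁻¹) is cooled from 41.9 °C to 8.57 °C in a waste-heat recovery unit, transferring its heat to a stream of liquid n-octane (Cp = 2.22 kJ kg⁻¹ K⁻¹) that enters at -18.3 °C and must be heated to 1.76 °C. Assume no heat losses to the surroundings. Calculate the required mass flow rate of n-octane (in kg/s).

Heat released by hot stream: Q = 29.7 × 1.74 × (41.9 − 8.57) = 1722.4 kJ/s
Energy balance on cold side (adiabatic exchanger): Q = ṁ_c·Cp_c·(T_c,out − T_c,in)
ṁ_c = 1722.4 / [2.22 × (1.76 − -18.3)] = 38.677 kg/s

ṁ_c = 38.7 kg/s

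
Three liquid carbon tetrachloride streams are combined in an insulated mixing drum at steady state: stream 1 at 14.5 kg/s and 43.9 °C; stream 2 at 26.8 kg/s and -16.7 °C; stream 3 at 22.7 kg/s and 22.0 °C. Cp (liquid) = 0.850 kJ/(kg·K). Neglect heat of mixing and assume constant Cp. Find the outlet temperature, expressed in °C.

Energy balance with Q = 0: Σ ṁᵢCp,ᵢ(T_out − Tᵢ) = 0
Σ ṁᵢCp,ᵢTᵢ = 14.5×0.850×43.9 + 26.8×0.850×-16.7 + 22.7×0.850×22.0 = 585.13
Σ ṁᵢCp,ᵢ = 14.5×0.850 + 26.8×0.850 + 22.7×0.850 = 54.4
T_out = 585.13 / 54.4 = 10.756 °C

T_out = 10.8 °C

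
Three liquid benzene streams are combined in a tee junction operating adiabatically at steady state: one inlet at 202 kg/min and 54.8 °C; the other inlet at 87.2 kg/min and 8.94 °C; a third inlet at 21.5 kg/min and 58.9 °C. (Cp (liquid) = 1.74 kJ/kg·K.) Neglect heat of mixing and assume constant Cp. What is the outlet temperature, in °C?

T_out = 42.2 °C

No heat crosses the boundary, so H_out = H_in.
T_out = Σ ṁᵢCp,ᵢTᵢ / Σ ṁᵢCp,ᵢ
      = 22821 / 540.62 = 42.213 °C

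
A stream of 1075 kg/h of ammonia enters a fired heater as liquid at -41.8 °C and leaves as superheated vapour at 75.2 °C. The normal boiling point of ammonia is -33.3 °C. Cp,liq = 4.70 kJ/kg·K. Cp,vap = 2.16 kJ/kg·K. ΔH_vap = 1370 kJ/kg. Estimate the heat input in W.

liquid -41.8→-33.3 °C: 39.95 kJ/kg
vaporisation at -33.3 °C: 1370 kJ/kg
vapour -33.3→75.2 °C: 234.36 kJ/kg
Δh = 39.95 + 1370 + 234.36 = 1644.3 kJ/kg
Q = ṁ·Δh = 1075 kg/h × 1644.3 kJ/kg = 1.7676e+06 kJ/h
|Q| = 491.01 kW = 491010 W

Q = 491000 W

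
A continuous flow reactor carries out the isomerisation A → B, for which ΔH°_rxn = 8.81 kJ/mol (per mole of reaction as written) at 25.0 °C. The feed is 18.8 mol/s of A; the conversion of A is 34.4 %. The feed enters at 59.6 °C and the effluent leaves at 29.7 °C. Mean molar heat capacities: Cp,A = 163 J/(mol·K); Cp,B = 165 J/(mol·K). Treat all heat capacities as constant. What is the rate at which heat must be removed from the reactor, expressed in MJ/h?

Q_out = 125 MJ/h

Extent of reaction ξ = 0.344 × 18.8 = 6.4672 mol/s
Reaction term: ξ·ΔH°_rxn = 6.4672 × 8.81 = 56.976 kJ/s
Sensible, feed 59.6→25 °C: -106.03 kJ/s
Outlet flows (mol/s): A 12.333, B 6.4672
Sensible, products 25→29.7 °C: 14.463 kJ/s
Q = ΔH = -34.589 kJ/s = -34.589 kW
Heat removed = 124.52 MJ/h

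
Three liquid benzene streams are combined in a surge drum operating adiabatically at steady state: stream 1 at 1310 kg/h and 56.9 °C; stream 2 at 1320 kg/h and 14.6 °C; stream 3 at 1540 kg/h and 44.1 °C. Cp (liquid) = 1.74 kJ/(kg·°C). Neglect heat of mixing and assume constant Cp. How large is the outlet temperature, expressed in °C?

Energy balance with Q = 0: Σ ṁᵢCp,ᵢ(T_out − Tᵢ) = 0
Σ ṁᵢCp,ᵢTᵢ = 1310×1.74×56.9 + 1320×1.74×14.6 + 1540×1.74×44.1 = 281400
Σ ṁᵢCp,ᵢ = 1310×1.74 + 1320×1.74 + 1540×1.74 = 7255.8
T_out = 281400 / 7255.8 = 38.783 °C

T_out = 38.8 °C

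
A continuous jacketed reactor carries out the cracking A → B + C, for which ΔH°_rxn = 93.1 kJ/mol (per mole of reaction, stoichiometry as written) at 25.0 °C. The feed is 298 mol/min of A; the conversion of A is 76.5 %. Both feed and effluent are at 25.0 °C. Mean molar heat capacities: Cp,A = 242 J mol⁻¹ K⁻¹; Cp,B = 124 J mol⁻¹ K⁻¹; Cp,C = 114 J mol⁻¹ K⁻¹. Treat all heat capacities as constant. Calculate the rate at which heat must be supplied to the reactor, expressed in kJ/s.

Extent of reaction ξ = 0.765 × 298 = 227.97 mol/min
Reaction term: ξ·ΔH°_rxn = 227.97 × 93.1 = 21224 kJ/min
Q = ΔH = 21224 kJ/min = 353.73 kW
Heat supplied = 353.73 kJ/s

Q_in = 354 kJ/s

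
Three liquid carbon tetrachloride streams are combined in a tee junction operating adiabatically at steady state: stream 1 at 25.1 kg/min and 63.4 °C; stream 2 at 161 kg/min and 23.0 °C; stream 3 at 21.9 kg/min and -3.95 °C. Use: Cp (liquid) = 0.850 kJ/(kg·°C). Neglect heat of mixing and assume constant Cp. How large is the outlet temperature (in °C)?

No heat crosses the boundary, so H_out = H_in.
Σ ṁᵢCp,ᵢTᵢ = 25.1×0.850×63.4 + 161×0.850×23.0 + 21.9×0.850×-3.95 = 4426.7
Σ ṁᵢCp,ᵢ = 25.1×0.850 + 161×0.850 + 21.9×0.850 = 176.8
T_out = 4426.7 / 176.8 = 25.038 °C

T_out = 25.0 °C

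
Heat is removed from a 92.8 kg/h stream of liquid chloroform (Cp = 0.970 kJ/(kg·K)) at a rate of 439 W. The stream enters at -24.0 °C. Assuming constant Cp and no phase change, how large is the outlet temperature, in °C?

Q = 439 W = 1580.4 kJ/h
ΔT = Q/(ṁ·Cp) = 1580.4/(92.8×0.970) = 17.557 K
T_out = -24.0 − 17.557 = -41.557 °C

T_out = -41.6 °C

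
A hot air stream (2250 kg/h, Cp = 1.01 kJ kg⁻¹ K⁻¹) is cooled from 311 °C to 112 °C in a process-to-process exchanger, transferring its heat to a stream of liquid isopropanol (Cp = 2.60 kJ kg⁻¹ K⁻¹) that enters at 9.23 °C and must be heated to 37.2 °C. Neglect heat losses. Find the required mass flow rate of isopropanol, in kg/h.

ṁ_c = 6220 kg/h

Heat released by hot stream: Q = 2250 × 1.01 × (311 − 112) = 452230 kJ/h
Energy balance on cold side (adiabatic exchanger): Q = ṁ_c·Cp_c·(T_c,out − T_c,in)
ṁ_c = 452230 / [2.60 × (37.2 − 9.23)] = 6218.6 kg/h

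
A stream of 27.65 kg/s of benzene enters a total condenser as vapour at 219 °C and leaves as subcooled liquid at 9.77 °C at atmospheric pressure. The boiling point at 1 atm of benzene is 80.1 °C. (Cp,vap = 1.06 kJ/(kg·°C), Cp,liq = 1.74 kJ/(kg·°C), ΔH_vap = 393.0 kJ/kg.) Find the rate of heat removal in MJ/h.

Q_c = 66000 MJ/h

vapour 219→80.1 °C: -147.23 kJ/kg
condensation at 80.1 °C: -393 kJ/kg
liquid 80.1→9.77 °C: -122.37 kJ/kg
Δh = -147.23 + -393 + -122.37 = -662.61 kJ/kg
Q = ṁ·Δh = 27.65 kg/s × -662.61 kJ/kg = -18321 kJ/s
|Q| = 18321 kW = 65956 MJ/h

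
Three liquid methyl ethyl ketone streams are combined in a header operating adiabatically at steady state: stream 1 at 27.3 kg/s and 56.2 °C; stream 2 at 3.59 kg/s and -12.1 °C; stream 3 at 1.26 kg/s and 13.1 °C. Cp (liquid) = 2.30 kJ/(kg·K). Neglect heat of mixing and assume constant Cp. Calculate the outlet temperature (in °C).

T_out = 46.9 °C

Energy balance with Q = 0: Σ ṁᵢCp,ᵢ(T_out − Tᵢ) = 0
Σ ṁᵢCp,ᵢTᵢ = 27.3×2.30×56.2 + 3.59×2.30×-12.1 + 1.26×2.30×13.1 = 3466.9
Σ ṁᵢCp,ᵢ = 27.3×2.30 + 3.59×2.30 + 1.26×2.30 = 73.945
T_out = 3466.9 / 73.945 = 46.884 °C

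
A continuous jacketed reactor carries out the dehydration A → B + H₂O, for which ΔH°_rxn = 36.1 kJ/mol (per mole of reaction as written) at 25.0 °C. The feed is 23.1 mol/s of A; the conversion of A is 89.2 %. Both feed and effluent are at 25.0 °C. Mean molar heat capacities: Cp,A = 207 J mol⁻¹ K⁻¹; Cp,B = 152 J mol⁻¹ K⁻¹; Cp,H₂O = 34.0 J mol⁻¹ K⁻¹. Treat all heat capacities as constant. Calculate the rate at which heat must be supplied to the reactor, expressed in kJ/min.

Q_in = 44600 kJ/min

Extent of reaction ξ = 0.892 × 23.1 = 20.605 mol/s
Reaction term: ξ·ΔH°_rxn = 20.605 × 36.1 = 743.85 kJ/s
Q = ΔH = 743.85 kJ/s = 743.85 kW
Heat supplied = 44631 kJ/min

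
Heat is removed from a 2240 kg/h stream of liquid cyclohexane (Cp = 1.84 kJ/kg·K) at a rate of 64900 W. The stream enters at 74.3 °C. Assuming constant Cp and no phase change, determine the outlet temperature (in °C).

T_out = 17.6 °C

Q = 64900 W = 233640 kJ/h
ΔT = Q/(ṁ·Cp) = 233640/(2240×1.84) = 56.687 K
T_out = 74.3 − 56.687 = 17.613 °C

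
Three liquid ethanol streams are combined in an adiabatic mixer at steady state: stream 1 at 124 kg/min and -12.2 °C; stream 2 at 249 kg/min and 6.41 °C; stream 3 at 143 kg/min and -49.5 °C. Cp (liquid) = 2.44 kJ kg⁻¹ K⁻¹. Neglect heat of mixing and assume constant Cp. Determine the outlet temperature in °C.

Adiabatic, steady state ⇒ Σ ṁᵢCp,ᵢ(T_out − Tᵢ) = 0
T_out = Σ ṁᵢCp,ᵢTᵢ / Σ ṁᵢCp,ᵢ
      = -17068 / 1259 = -13.557 °C

T_out = -13.6 °C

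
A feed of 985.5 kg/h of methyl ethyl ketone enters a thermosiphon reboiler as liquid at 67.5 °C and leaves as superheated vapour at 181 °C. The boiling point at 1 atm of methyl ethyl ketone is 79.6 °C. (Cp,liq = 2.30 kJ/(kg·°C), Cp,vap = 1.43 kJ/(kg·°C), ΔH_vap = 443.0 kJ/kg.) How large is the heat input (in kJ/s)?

liquid 67.5→79.6 °C: 27.83 kJ/kg
vaporisation at 79.6 °C: 443 kJ/kg
vapour 79.6→181 °C: 145 kJ/kg
Δh = 27.83 + 443 + 145 = 615.83 kJ/kg
Q = ṁ·Δh = 985.5 kg/h × 615.83 kJ/kg = 606900 kJ/h
|Q| = 168.58 kW

Q = 169 kJ/s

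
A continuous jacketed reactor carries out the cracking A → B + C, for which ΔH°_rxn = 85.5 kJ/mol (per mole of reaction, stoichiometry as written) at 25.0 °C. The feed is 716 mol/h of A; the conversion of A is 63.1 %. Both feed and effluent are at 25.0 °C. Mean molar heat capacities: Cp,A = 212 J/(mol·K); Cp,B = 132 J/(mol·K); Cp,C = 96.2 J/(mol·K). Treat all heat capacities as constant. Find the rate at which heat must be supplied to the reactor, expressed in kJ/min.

Q_in = 644 kJ/min

Extent of reaction ξ = 0.631 × 716 = 451.8 mol/h
Reaction term: ξ·ΔH°_rxn = 451.8 × 85.5 = 38629 kJ/h
Q = ΔH = 38629 kJ/h = 10.73 kW
Heat supplied = 643.81 kJ/min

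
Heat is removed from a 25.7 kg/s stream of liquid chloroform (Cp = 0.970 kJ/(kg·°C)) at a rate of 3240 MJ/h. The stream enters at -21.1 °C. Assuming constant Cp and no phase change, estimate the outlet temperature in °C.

T_out = -57.2 °C

Q = 3240 MJ/h = 900 kJ/s
ΔT = Q/(ṁ·Cp) = 900/(25.7×0.970) = 36.103 K
T_out = -21.1 − 36.103 = -57.203 °C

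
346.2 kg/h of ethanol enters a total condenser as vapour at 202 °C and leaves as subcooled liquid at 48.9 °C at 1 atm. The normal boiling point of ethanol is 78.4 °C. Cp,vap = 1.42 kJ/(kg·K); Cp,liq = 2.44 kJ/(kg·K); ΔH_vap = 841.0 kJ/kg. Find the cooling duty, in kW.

Q_c = 105 kW

vapour 202→78.4 °C: -175.51 kJ/kg
condensation at 78.4 °C: -841 kJ/kg
liquid 78.4→48.9 °C: -71.98 kJ/kg
Δh = -175.51 + -841 + -71.98 = -1088.5 kJ/kg
Q = ṁ·Δh = 346.2 kg/h × -1088.5 kJ/kg = -376840 kJ/h
|Q| = 104.68 kW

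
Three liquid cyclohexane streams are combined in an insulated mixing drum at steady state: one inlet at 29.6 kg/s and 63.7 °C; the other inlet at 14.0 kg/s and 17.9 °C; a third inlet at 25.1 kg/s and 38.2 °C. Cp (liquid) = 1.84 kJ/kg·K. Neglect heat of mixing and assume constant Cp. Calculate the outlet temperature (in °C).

T_out = 45.1 °C

Adiabatic, steady state ⇒ Σ ṁᵢCp,ᵢ(T_out − Tᵢ) = 0
T_out = Σ ṁᵢCp,ᵢTᵢ / Σ ṁᵢCp,ᵢ
      = 5694.7 / 126.41 = 45.05 °C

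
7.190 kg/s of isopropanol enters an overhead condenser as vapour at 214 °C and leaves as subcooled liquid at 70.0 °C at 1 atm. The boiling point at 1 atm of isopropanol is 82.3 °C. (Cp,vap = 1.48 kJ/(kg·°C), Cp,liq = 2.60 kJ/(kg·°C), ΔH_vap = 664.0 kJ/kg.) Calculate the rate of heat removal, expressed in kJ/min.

Q_c = 384000 kJ/min

vapour 214→82.3 °C: -194.92 kJ/kg
condensation at 82.3 °C: -664 kJ/kg
liquid 82.3→70.0 °C: -31.98 kJ/kg
Δh = -194.92 + -664 + -31.98 = -890.9 kJ/kg
Q = ṁ·Δh = 7.190 kg/s × -890.9 kJ/kg = -6405.5 kJ/s
|Q| = 6405.5 kW = 384330 kJ/min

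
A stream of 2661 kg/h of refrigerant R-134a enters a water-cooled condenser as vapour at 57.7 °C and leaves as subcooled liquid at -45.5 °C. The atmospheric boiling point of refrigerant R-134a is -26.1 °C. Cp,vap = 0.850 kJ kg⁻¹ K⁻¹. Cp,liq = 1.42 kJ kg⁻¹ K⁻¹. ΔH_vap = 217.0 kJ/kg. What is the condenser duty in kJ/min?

vapour 57.7→-26.1 °C: -71.23 kJ/kg
condensation at -26.1 °C: -217 kJ/kg
liquid -26.1→-45.5 °C: -27.548 kJ/kg
Δh = -71.23 + -217 + -27.548 = -315.78 kJ/kg
Q = ṁ·Δh = 2661 kg/h × -315.78 kJ/kg = -840290 kJ/h
|Q| = 233.41 kW = 14005 kJ/min

Q_c = 14000 kJ/min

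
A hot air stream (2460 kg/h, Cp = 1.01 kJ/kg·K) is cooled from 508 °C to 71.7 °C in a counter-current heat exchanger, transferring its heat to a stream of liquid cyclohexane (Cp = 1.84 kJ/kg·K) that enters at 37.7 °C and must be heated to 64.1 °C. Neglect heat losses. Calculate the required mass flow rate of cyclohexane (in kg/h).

ṁ_c = 22300 kg/h

Heat released by hot stream: Q = 2460 × 1.01 × (508 − 71.7) = 1.084e+06 kJ/h
Energy balance on cold side (adiabatic exchanger): Q = ṁ_c·Cp_c·(T_c,out − T_c,in)
ṁ_c = 1.084e+06 / [1.84 × (64.1 − 37.7)] = 22316 kg/h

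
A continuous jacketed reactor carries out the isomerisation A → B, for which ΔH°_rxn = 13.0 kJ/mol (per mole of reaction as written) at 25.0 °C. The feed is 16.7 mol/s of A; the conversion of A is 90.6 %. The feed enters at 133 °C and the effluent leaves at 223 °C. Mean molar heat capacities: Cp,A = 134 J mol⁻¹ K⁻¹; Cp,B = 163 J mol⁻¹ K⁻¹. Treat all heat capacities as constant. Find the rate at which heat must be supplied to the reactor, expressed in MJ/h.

Extent of reaction ξ = 0.906 × 16.7 = 15.13 mol/s
Reaction term: ξ·ΔH°_rxn = 15.13 × 13.0 = 196.69 kJ/s
Sensible, feed 133→25 °C: -241.68 kJ/s
Outlet flows (mol/s): A 1.5698, B 15.13
Sensible, products 25→223 °C: 529.96 kJ/s
Q = ΔH = 484.97 kJ/s = 484.97 kW
Heat supplied = 1745.9 MJ/h

Q_in = 1750 MJ/h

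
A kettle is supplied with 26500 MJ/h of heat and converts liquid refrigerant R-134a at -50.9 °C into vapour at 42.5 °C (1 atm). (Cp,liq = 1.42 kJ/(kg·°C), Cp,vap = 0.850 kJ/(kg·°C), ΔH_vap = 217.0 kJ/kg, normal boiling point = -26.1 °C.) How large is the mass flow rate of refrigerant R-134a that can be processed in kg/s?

Δh = 1.42×(-26.1−-50.9) + 217.0 + 0.850×(42.5−-26.1) = 310.53 kJ/kg
Q = 26500 MJ/h = 7361.1 kJ/s = 7361.1 kJ/s
ṁ = Q/Δh = 7361.1 / 310.53 = 23.705 kg/s

ṁ = 23.7 kg/s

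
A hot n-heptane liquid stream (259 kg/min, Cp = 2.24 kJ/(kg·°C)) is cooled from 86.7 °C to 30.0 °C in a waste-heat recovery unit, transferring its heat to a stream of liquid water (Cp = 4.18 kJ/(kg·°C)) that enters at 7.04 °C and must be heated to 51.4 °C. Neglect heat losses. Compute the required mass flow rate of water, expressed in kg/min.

Heat released by hot stream: Q = 259 × 2.24 × (86.7 − 30.0) = 32895 kJ/min
Energy balance on cold side (adiabatic exchanger): Q = ṁ_c·Cp_c·(T_c,out − T_c,in)
ṁ_c = 32895 / [4.18 × (51.4 − 7.04)] = 177.4 kg/min

ṁ_c = 177 kg/min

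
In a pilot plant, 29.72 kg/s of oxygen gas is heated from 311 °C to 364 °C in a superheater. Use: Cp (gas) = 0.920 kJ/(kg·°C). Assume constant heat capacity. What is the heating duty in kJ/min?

Q = ṁ·Cp·ΔT = 29.72 × 0.920 × (364 − 311) = 1449.1 kJ/s
Heating duty = 86949 kJ/min

Q = 86900 kJ/min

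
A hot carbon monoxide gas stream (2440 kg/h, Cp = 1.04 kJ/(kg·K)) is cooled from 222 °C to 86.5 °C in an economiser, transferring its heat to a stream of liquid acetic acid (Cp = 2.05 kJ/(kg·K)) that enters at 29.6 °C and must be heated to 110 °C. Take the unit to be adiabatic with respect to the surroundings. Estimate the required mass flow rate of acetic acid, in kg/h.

Heat released by hot stream: Q = 2440 × 1.04 × (222 − 86.5) = 343840 kJ/h
Energy balance on cold side (adiabatic exchanger): Q = ṁ_c·Cp_c·(T_c,out − T_c,in)
ṁ_c = 343840 / [2.05 × (110 − 29.6)] = 2086.2 kg/h

ṁ_c = 2090 kg/h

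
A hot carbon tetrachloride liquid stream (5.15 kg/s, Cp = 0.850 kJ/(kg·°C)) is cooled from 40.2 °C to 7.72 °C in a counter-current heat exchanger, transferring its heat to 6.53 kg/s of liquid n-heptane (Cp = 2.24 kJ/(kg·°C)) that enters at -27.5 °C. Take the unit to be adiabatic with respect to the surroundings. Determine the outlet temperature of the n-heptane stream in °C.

T_c,out = -17.8 °C

Heat released by hot stream: Q = 5.15 × 0.850 × (40.2 − 7.72) = 142.18 kJ/s
Energy balance on cold side (adiabatic exchanger): Q = ṁ_c·Cp_c·(T_c,out − T_c,in)
T_c,out = -27.5 + 142.18/(6.53 × 2.24) = -17.78 °C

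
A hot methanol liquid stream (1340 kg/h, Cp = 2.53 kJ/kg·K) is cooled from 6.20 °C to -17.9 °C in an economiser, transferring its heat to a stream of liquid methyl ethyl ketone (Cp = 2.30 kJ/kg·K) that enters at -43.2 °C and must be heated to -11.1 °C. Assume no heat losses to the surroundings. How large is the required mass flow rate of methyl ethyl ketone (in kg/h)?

Heat released by hot stream: Q = 1340 × 2.53 × (6.20 − -17.9) = 81704 kJ/h
Energy balance on cold side (adiabatic exchanger): Q = ṁ_c·Cp_c·(T_c,out − T_c,in)
ṁ_c = 81704 / [2.30 × (-11.1 − -43.2)] = 1106.6 kg/h

ṁ_c = 1110 kg/h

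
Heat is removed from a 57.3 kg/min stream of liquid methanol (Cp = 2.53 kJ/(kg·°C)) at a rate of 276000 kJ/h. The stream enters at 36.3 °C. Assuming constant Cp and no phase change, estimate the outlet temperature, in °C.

T_out = 4.57 °C

Q = 276000 kJ/h = 4600 kJ/min
ΔT = Q/(ṁ·Cp) = 4600/(57.3×2.53) = 31.731 K
T_out = 36.3 − 31.731 = 4.5691 °C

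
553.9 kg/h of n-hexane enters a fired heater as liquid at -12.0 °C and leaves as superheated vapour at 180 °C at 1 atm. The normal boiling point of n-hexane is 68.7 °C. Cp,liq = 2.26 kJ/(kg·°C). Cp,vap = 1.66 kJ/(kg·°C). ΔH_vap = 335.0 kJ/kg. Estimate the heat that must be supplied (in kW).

Q = 108 kW

liquid -12.0→68.7 °C: 182.38 kJ/kg
vaporisation at 68.7 °C: 335 kJ/kg
vapour 68.7→180 °C: 184.76 kJ/kg
Δh = 182.38 + 335 + 184.76 = 702.14 kJ/kg
Q = ṁ·Δh = 553.9 kg/h × 702.14 kJ/kg = 388920 kJ/h
|Q| = 108.03 kW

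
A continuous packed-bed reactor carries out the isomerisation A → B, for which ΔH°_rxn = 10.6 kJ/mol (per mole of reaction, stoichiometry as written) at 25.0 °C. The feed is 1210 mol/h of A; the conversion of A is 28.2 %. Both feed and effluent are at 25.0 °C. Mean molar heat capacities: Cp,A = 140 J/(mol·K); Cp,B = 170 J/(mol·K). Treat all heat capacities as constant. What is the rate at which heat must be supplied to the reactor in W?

Q_in = 1000 W

Extent of reaction ξ = 0.282 × 1210 = 341.22 mol/h
Reaction term: ξ·ΔH°_rxn = 341.22 × 10.6 = 3616.9 kJ/h
Q = ΔH = 3616.9 kJ/h = 1.0047 kW
Heat supplied = 1004.7 W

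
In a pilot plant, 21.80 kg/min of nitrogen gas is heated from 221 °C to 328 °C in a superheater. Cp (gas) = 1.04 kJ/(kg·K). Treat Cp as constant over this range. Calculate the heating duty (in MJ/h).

Q = ṁ·Cp·ΔT = 21.80 × 1.04 × (328 − 221) = 2425.9 kJ/min
Converting: 2425.9 / 60 s = 40.432 kW
Heating duty = 145.55 MJ/h

Q = 146 MJ/h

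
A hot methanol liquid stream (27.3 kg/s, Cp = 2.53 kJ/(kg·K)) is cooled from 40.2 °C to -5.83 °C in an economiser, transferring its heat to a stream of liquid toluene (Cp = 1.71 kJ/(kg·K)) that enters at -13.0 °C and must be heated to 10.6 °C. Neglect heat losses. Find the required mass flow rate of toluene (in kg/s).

Heat released by hot stream: Q = 27.3 × 2.53 × (40.2 − -5.83) = 3179.2 kJ/s
Energy balance on cold side (adiabatic exchanger): Q = ṁ_c·Cp_c·(T_c,out − T_c,in)
ṁ_c = 3179.2 / [1.71 × (10.6 − -13.0)] = 78.78 kg/s

ṁ_c = 78.8 kg/s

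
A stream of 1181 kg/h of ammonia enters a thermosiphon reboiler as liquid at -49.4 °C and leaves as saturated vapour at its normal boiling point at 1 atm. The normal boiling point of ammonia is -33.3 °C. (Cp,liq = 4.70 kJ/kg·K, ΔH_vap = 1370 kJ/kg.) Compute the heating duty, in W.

Q = 474000 W

liquid -49.4→-33.3 °C: 75.67 kJ/kg
vaporisation at -33.3 °C: 1370 kJ/kg
Δh = 75.67 + 1370 = 1445.7 kJ/kg
Q = ṁ·Δh = 1181 kg/h × 1445.7 kJ/kg = 1.7073e+06 kJ/h
|Q| = 474.26 kW = 474260 W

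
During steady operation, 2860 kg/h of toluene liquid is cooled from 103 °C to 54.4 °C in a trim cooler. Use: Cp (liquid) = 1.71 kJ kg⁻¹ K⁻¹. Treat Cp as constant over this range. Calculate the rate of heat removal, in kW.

Q_c = 66.0 kW

Q = ṁ·Cp·ΔT = 2860 × 1.71 × (54.4 − 103) = -237680 kJ/h
Converting: 237680 / 3600 s = 66.023 kW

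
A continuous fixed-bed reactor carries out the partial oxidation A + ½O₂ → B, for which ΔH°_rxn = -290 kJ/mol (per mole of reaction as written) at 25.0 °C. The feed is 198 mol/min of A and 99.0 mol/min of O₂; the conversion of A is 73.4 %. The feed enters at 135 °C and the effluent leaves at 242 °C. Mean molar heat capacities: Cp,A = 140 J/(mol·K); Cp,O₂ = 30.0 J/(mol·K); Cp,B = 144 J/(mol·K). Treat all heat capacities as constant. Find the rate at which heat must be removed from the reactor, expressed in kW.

Q_out = 653 kW

Extent of reaction ξ = 0.734 × 198 = 145.33 mol/min
Reaction term: ξ·ΔH°_rxn = 145.33 × -290 = -42146 kJ/min
Sensible, feed 135→25 °C: -3375.9 kJ/min
Outlet flows (mol/min): A 52.668, O₂ 26.334, B 145.33
Sensible, products 25→242 °C: 6312.8 kJ/min
Q = ΔH = -39209 kJ/min = -653.49 kW
Heat removed = 653.49 kW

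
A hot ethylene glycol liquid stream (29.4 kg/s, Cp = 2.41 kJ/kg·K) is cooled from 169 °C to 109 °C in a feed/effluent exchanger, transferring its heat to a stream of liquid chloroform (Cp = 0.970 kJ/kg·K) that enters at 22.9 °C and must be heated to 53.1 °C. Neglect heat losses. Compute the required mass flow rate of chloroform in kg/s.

ṁ_c = 145 kg/s

Heat released by hot stream: Q = 29.4 × 2.41 × (169 − 109) = 4251.2 kJ/s
Energy balance on cold side (adiabatic exchanger): Q = ṁ_c·Cp_c·(T_c,out − T_c,in)
ṁ_c = 4251.2 / [0.970 × (53.1 − 22.9)] = 145.12 kg/s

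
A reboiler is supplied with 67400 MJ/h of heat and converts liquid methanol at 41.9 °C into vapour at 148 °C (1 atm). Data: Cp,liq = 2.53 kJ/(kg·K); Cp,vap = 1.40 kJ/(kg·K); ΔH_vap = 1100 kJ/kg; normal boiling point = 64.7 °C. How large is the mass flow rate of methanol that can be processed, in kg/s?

Δh = 2.53×(64.7−41.9) + 1100 + 1.40×(148−64.7) = 1274.3 kJ/kg
Q = 67400 MJ/h = 18722 kJ/s = 18722 kJ/s
ṁ = Q/Δh = 18722 / 1274.3 = 14.692 kg/s

ṁ = 14.7 kg/s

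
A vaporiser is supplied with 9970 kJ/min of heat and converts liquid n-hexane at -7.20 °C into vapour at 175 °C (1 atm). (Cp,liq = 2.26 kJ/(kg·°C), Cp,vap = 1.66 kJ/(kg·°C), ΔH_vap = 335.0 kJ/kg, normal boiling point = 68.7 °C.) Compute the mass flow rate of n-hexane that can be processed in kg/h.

ṁ = 876 kg/h

Δh = 2.26×(68.7−-7.20) + 335.0 + 1.66×(175−68.7) = 682.99 kJ/kg
Q = 9970 kJ/min = 166.17 kJ/s = 598200 kJ/h
ṁ = Q/Δh = 598200 / 682.99 = 875.85 kg/h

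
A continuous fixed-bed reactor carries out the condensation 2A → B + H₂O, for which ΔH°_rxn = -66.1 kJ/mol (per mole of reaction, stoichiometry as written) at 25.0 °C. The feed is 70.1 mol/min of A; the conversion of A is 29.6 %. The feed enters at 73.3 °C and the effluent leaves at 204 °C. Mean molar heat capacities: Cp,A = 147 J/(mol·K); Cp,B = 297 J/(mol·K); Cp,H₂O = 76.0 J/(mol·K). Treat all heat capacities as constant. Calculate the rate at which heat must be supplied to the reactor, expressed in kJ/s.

Extent of reaction ξ = 0.296 × 70.1 / 2 = 10.375 mol/min
Reaction term: ξ·ΔH°_rxn = 10.375 × -66.1 = -685.77 kJ/min
Sensible, feed 73.3→25 °C: -497.72 kJ/min
Outlet flows (mol/min): A 49.35, B 10.375, H₂O 10.375
Sensible, products 25→204 °C: 1991.3 kJ/min
Q = ΔH = 807.76 kJ/min = 13.463 kW
Heat supplied = 13.463 kJ/s

Q_in = 13.5 kJ/s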